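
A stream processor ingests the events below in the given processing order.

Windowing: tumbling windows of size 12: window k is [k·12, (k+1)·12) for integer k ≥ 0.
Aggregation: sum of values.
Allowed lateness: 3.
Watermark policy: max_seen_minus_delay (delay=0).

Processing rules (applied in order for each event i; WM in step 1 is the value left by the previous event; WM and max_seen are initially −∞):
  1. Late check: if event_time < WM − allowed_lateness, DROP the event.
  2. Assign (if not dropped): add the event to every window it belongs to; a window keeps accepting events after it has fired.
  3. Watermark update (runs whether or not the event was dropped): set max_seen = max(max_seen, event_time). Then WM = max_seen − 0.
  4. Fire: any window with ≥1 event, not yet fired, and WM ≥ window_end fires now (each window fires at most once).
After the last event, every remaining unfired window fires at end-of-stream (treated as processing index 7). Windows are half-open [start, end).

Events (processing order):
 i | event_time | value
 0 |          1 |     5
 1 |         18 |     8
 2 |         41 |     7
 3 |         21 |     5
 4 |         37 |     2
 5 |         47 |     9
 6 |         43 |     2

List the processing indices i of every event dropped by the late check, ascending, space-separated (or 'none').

i=0 t=1 v=5: → [0,12); WM=1
i=1 t=18 v=8: → [12,24); WM=18; [0,12) fires=5
i=2 t=41 v=7: → [36,48); WM=41; [12,24) fires=8
i=3 t=21 v=5: DROP (t<41-3); WM=41
i=4 t=37 v=2: DROP (t<41-3); WM=41
i=5 t=47 v=9: → [36,48); WM=47
i=6 t=43 v=2: DROP (t<47-3); WM=47

3 4 6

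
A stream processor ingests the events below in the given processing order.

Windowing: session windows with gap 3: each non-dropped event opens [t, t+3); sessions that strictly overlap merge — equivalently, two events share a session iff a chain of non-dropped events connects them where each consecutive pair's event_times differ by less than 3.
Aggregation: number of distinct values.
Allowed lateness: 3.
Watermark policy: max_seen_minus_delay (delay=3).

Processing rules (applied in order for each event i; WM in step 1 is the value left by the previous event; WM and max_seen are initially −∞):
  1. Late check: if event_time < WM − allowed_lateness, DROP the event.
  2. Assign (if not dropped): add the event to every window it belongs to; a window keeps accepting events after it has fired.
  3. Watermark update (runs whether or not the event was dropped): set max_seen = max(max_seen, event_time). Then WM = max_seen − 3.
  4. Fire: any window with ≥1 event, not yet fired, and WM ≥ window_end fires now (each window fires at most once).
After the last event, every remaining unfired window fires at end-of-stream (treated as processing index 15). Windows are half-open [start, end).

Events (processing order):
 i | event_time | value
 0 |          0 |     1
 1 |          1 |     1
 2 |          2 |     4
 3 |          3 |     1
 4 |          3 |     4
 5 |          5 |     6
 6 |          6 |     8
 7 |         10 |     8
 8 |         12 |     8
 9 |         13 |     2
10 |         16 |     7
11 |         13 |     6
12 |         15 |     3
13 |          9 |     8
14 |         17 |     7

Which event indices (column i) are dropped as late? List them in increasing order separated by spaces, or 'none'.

13

i=0 t=0 v=1: → [0,3); WM=-3
i=1 t=1 v=1: → [0,4); WM=-2
i=2 t=2 v=4: → [0,5); WM=-1
i=3 t=3 v=1: → [0,6); WM=0
i=4 t=3 v=4: → [0,6); WM=0
i=5 t=5 v=6: → [0,8); WM=2
i=6 t=6 v=8: → [0,9); WM=3
i=7 t=10 v=8: → [10,13); WM=7
i=8 t=12 v=8: → [10,15); WM=9
i=9 t=13 v=2: → [10,16); WM=10
i=10 t=16 v=7: → [16,19); WM=13
i=11 t=13 v=6: → [10,16); WM=13
i=12 t=15 v=3: → [10,19); WM=13
i=13 t=9 v=8: DROP (t<13-3); WM=13
i=14 t=17 v=7: → [10,20); WM=14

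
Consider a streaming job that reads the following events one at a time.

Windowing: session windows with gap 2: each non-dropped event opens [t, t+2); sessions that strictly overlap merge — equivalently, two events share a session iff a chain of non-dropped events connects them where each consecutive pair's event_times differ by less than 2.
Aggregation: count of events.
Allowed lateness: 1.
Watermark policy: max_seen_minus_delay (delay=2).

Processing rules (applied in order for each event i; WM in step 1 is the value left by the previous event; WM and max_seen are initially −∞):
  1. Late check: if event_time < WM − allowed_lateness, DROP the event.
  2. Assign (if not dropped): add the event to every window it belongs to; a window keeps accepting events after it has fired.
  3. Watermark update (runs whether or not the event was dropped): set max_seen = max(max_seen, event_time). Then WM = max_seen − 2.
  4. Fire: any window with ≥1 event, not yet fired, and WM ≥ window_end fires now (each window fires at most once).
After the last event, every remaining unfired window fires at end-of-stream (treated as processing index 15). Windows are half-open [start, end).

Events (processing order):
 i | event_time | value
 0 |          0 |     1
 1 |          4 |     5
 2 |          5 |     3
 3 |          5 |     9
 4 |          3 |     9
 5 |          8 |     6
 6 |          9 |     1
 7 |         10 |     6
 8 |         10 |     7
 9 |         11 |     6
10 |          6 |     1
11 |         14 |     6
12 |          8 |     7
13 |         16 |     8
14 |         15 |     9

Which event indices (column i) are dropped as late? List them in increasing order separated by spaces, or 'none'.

i=0 t=0 v=1: → [0,2); WM=-2
i=1 t=4 v=5: → [4,6); WM=2
i=2 t=5 v=3: → [4,7); WM=3
i=3 t=5 v=9: → [4,7); WM=3
i=4 t=3 v=9: → [3,7); WM=3
i=5 t=8 v=6: → [8,10); WM=6
i=6 t=9 v=1: → [8,11); WM=7
i=7 t=10 v=6: → [8,12); WM=8
i=8 t=10 v=7: → [8,12); WM=8
i=9 t=11 v=6: → [8,13); WM=9
i=10 t=6 v=1: DROP (t<9-1); WM=9
i=11 t=14 v=6: → [14,16); WM=12
i=12 t=8 v=7: DROP (t<12-1); WM=12
i=13 t=16 v=8: → [16,18); WM=14
i=14 t=15 v=9: → [14,18); WM=14

10 12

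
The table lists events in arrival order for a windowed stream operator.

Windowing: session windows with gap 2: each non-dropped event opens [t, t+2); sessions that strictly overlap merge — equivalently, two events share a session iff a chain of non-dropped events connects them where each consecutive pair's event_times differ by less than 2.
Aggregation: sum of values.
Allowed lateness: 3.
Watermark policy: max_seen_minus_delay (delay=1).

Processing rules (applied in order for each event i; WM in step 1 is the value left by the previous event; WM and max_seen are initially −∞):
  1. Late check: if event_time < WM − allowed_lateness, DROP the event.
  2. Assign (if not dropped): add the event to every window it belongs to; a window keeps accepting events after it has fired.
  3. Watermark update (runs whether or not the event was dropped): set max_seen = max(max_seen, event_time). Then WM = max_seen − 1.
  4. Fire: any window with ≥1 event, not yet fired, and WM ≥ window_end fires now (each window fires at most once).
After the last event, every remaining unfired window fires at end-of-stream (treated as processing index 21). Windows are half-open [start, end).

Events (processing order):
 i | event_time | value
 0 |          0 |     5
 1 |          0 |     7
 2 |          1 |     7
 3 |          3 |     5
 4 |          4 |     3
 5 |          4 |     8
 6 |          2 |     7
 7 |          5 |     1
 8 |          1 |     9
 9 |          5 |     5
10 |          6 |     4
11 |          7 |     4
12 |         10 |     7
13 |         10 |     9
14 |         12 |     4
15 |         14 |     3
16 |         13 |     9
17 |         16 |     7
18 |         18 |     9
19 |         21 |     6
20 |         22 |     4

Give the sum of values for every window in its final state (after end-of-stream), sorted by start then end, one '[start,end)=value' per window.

[0,9)=65 [10,12)=16 [12,16)=16 [16,18)=7 [18,20)=9 [21,24)=10

i=0 t=0 v=5: → [0,2); WM=-1
i=1 t=0 v=7: → [0,2); WM=-1
i=2 t=1 v=7: → [0,3); WM=0
i=3 t=3 v=5: → [3,5); WM=2
i=4 t=4 v=3: → [3,6); WM=3
i=5 t=4 v=8: → [3,6); WM=3
i=6 t=2 v=7: → [0,6); WM=3
i=7 t=5 v=1: → [0,7); WM=4
i=8 t=1 v=9: → [0,7); WM=4
i=9 t=5 v=5: → [0,7); WM=4
i=10 t=6 v=4: → [0,8); WM=5
i=11 t=7 v=4: → [0,9); WM=6
i=12 t=10 v=7: → [10,12); WM=9
i=13 t=10 v=9: → [10,12); WM=9
i=14 t=12 v=4: → [12,14); WM=11
i=15 t=14 v=3: → [14,16); WM=13
i=16 t=13 v=9: → [12,16); WM=13
i=17 t=16 v=7: → [16,18); WM=15
i=18 t=18 v=9: → [18,20); WM=17
i=19 t=21 v=6: → [21,23); WM=20
i=20 t=22 v=4: → [21,24); WM=21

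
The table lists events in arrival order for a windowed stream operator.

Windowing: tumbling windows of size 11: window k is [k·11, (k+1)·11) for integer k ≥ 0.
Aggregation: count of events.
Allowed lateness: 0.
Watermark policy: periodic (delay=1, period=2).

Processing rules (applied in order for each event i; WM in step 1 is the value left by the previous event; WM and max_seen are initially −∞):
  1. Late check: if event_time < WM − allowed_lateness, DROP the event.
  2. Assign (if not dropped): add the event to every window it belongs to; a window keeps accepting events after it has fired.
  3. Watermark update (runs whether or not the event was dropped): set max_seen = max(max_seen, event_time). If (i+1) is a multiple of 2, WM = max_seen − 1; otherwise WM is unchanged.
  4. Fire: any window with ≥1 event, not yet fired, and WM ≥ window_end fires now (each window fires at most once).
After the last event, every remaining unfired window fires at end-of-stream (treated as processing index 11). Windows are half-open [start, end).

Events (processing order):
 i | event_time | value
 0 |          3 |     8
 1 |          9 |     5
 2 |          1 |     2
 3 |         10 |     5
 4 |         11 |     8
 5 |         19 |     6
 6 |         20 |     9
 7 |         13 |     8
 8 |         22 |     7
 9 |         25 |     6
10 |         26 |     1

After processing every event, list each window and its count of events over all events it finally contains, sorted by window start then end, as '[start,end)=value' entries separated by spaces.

[0,11)=3 [11,22)=3 [22,33)=3

i=0 t=3 v=8: → [0,11); WM=−∞
i=1 t=9 v=5: → [0,11); WM=8
i=2 t=1 v=2: DROP (t<8-0); WM=8
i=3 t=10 v=5: → [0,11); WM=9
i=4 t=11 v=8: → [11,22); WM=9
i=5 t=19 v=6: → [11,22); WM=18; [0,11) fires=3
i=6 t=20 v=9: → [11,22); WM=18
i=7 t=13 v=8: DROP (t<18-0); WM=19
i=8 t=22 v=7: → [22,33); WM=19
i=9 t=25 v=6: → [22,33); WM=24; [11,22) fires=3
i=10 t=26 v=1: → [22,33); WM=24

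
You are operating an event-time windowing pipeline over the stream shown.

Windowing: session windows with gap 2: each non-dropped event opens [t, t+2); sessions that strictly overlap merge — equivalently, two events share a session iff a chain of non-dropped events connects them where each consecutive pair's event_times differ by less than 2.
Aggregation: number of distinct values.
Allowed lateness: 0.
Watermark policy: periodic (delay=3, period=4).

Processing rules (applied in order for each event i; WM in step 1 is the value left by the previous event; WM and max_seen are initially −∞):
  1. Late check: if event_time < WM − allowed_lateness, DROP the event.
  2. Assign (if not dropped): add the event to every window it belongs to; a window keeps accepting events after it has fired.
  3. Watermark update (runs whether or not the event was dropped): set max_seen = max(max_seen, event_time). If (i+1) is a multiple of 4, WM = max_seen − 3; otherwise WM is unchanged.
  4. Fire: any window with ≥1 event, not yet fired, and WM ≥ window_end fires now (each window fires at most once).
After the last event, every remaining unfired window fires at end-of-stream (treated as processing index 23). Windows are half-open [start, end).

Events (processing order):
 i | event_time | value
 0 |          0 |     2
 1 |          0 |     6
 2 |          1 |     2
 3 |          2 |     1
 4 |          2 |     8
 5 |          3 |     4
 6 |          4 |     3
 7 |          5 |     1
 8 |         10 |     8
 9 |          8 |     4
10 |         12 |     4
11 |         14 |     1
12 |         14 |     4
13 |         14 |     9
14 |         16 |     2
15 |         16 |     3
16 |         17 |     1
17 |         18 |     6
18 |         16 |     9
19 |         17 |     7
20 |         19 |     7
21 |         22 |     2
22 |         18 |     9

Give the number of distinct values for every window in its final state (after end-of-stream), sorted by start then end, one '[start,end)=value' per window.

i=0 t=0 v=2: → [0,2); WM=−∞
i=1 t=0 v=6: → [0,2); WM=−∞
i=2 t=1 v=2: → [0,3); WM=−∞
i=3 t=2 v=1: → [0,4); WM=-1
i=4 t=2 v=8: → [0,4); WM=-1
i=5 t=3 v=4: → [0,5); WM=-1
i=6 t=4 v=3: → [0,6); WM=-1
i=7 t=5 v=1: → [0,7); WM=2
i=8 t=10 v=8: → [10,12); WM=2
i=9 t=8 v=4: → [8,10); WM=2
i=10 t=12 v=4: → [12,14); WM=2
i=11 t=14 v=1: → [14,16); WM=11
i=12 t=14 v=4: → [14,16); WM=11
i=13 t=14 v=9: → [14,16); WM=11
i=14 t=16 v=2: → [16,18); WM=11
i=15 t=16 v=3: → [16,18); WM=13
i=16 t=17 v=1: → [16,19); WM=13
i=17 t=18 v=6: → [16,20); WM=13
i=18 t=16 v=9: → [16,20); WM=13
i=19 t=17 v=7: → [16,20); WM=15
i=20 t=19 v=7: → [16,21); WM=15
i=21 t=22 v=2: → [22,24); WM=15
i=22 t=18 v=9: → [16,21); WM=15

[0,7)=6 [8,10)=1 [10,12)=1 [12,14)=1 [14,16)=3 [16,21)=6 [22,24)=1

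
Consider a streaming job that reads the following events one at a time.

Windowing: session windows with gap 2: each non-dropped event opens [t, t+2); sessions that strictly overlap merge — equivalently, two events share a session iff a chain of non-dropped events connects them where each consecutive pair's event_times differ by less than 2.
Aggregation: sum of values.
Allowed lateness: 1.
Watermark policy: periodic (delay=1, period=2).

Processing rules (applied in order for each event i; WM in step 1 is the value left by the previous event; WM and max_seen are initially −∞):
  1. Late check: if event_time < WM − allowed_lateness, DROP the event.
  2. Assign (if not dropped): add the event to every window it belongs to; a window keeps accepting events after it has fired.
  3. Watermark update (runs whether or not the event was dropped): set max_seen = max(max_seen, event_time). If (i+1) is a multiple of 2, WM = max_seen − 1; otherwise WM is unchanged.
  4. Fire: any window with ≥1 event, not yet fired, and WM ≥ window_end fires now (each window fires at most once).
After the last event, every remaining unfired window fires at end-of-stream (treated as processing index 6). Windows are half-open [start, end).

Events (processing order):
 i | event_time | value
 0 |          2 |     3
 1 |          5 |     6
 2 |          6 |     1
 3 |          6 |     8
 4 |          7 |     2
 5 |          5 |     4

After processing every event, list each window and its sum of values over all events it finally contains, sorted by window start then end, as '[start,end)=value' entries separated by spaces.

i=0 t=2 v=3: → [2,4); WM=−∞
i=1 t=5 v=6: → [5,7); WM=4
i=2 t=6 v=1: → [5,8); WM=4
i=3 t=6 v=8: → [5,8); WM=5
i=4 t=7 v=2: → [5,9); WM=5
i=5 t=5 v=4: → [5,9); WM=6

[2,4)=3 [5,9)=21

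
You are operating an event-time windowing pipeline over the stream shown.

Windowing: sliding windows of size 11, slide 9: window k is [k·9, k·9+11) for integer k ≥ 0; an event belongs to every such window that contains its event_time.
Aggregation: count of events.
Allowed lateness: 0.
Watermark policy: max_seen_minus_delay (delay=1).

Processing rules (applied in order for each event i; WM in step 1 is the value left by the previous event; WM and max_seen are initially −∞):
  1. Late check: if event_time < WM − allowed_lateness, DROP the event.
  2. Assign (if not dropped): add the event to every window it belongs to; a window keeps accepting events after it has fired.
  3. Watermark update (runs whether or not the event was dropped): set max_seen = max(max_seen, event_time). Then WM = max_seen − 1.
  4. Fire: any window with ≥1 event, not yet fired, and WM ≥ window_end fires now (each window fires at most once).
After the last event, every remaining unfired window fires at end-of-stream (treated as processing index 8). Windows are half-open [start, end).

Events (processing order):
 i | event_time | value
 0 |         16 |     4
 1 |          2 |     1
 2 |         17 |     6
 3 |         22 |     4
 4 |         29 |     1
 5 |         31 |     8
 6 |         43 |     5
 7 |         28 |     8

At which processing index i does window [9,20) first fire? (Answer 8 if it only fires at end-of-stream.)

3

i=0 t=16 v=4: → [9,20); WM=15
i=1 t=2 v=1: DROP (t<15-0); WM=15
i=2 t=17 v=6: → [9,20); WM=16
i=3 t=22 v=4: → [18,29); WM=21; [9,20) fires=2
i=4 t=29 v=1: → [27,38); WM=28
i=5 t=31 v=8: → [27,38); WM=30; [18,29) fires=1
i=6 t=43 v=5: → [36,47); WM=42; [27,38) fires=2
i=7 t=28 v=8: DROP (t<42-0); WM=42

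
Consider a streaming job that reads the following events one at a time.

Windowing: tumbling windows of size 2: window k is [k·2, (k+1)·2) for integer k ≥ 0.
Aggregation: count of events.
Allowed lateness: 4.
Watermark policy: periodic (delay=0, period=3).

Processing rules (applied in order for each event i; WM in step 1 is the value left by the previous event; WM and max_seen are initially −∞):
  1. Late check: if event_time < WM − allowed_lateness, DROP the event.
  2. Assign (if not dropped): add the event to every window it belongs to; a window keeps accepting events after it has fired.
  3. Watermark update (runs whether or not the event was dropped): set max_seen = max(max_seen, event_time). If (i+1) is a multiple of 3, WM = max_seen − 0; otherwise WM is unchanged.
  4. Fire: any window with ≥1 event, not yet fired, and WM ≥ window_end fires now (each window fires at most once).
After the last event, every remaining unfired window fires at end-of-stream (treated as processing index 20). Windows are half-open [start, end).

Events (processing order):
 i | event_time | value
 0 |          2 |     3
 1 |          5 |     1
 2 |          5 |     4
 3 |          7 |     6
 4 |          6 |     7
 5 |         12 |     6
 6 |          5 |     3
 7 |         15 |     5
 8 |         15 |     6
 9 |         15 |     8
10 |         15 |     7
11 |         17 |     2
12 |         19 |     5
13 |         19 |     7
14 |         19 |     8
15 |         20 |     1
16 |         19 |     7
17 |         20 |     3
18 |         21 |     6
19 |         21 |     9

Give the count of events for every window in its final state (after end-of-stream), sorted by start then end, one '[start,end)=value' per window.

[2,4)=1 [4,6)=2 [6,8)=2 [12,14)=1 [14,16)=4 [16,18)=1 [18,20)=4 [20,22)=4

i=0 t=2 v=3: → [2,4); WM=−∞
i=1 t=5 v=1: → [4,6); WM=−∞
i=2 t=5 v=4: → [4,6); WM=5; [2,4) fires=1
i=3 t=7 v=6: → [6,8); WM=5
i=4 t=6 v=7: → [6,8); WM=5
i=5 t=12 v=6: → [12,14); WM=12; [4,6) fires=2 [6,8) fires=2
i=6 t=5 v=3: DROP (t<12-4); WM=12
i=7 t=15 v=5: → [14,16); WM=12
i=8 t=15 v=6: → [14,16); WM=15; [12,14) fires=1
i=9 t=15 v=8: → [14,16); WM=15
i=10 t=15 v=7: → [14,16); WM=15
i=11 t=17 v=2: → [16,18); WM=17; [14,16) fires=4
i=12 t=19 v=5: → [18,20); WM=17
i=13 t=19 v=7: → [18,20); WM=17
i=14 t=19 v=8: → [18,20); WM=19; [16,18) fires=1
i=15 t=20 v=1: → [20,22); WM=19
i=16 t=19 v=7: → [18,20); WM=19
i=17 t=20 v=3: → [20,22); WM=20; [18,20) fires=4
i=18 t=21 v=6: → [20,22); WM=20
i=19 t=21 v=9: → [20,22); WM=20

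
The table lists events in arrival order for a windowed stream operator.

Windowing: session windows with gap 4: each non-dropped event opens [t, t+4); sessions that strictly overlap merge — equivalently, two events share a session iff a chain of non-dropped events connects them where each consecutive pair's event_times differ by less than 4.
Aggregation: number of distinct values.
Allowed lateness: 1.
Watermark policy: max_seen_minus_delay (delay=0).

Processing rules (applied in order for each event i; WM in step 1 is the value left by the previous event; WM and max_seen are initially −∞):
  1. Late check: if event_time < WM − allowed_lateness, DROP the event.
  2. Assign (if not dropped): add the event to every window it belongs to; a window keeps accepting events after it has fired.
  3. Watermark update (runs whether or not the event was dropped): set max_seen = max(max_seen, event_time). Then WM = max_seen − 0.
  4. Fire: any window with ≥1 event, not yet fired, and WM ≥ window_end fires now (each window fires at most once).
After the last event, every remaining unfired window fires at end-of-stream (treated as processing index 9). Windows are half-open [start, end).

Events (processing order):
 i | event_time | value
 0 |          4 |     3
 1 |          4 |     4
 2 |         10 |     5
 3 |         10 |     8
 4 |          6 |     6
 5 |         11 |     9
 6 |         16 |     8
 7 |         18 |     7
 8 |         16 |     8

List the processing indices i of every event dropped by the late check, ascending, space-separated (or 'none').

i=0 t=4 v=3: → [4,8); WM=4
i=1 t=4 v=4: → [4,8); WM=4
i=2 t=10 v=5: → [10,14); WM=10
i=3 t=10 v=8: → [10,14); WM=10
i=4 t=6 v=6: DROP (t<10-1); WM=10
i=5 t=11 v=9: → [10,15); WM=11
i=6 t=16 v=8: → [16,20); WM=16
i=7 t=18 v=7: → [16,22); WM=18
i=8 t=16 v=8: DROP (t<18-1); WM=18

4 8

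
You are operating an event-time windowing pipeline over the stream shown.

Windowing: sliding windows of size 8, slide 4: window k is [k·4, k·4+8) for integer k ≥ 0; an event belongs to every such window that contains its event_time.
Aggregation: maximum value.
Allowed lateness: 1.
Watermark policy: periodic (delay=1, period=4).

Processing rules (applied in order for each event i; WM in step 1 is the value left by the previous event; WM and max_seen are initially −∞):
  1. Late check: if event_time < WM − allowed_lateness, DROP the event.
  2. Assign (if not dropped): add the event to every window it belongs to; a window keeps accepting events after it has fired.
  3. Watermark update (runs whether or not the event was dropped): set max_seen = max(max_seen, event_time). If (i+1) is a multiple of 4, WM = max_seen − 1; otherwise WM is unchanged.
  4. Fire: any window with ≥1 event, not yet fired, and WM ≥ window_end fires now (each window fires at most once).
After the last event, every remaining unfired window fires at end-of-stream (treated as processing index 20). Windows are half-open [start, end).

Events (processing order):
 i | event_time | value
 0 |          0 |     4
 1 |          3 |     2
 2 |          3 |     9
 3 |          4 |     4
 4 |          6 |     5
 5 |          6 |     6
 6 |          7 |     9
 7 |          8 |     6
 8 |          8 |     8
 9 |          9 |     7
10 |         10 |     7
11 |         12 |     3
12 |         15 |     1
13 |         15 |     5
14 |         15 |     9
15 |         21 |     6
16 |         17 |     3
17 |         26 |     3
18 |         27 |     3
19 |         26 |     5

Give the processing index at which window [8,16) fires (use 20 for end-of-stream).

i=0 t=0 v=4: → [0,8); WM=−∞
i=1 t=3 v=2: → [0,8); WM=−∞
i=2 t=3 v=9: → [0,8); WM=−∞
i=3 t=4 v=4: → [4,12),[0,8); WM=3
i=4 t=6 v=5: → [4,12),[0,8); WM=3
i=5 t=6 v=6: → [4,12),[0,8); WM=3
i=6 t=7 v=9: → [4,12),[0,8); WM=3
i=7 t=8 v=6: → [8,16),[4,12); WM=7
i=8 t=8 v=8: → [8,16),[4,12); WM=7
i=9 t=9 v=7: → [8,16),[4,12); WM=7
i=10 t=10 v=7: → [8,16),[4,12); WM=7
i=11 t=12 v=3: → [12,20),[8,16); WM=11; [0,8) fires=9
i=12 t=15 v=1: → [12,20),[8,16); WM=11
i=13 t=15 v=5: → [12,20),[8,16); WM=11
i=14 t=15 v=9: → [12,20),[8,16); WM=11
i=15 t=21 v=6: → [20,28),[16,24); WM=20; [4,12) fires=9 [8,16) fires=9 [12,20) fires=9
i=16 t=17 v=3: DROP (t<20-1); WM=20
i=17 t=26 v=3: → [24,32),[20,28); WM=20
i=18 t=27 v=3: → [24,32),[20,28); WM=20
i=19 t=26 v=5: → [24,32),[20,28); WM=26; [16,24) fires=6

15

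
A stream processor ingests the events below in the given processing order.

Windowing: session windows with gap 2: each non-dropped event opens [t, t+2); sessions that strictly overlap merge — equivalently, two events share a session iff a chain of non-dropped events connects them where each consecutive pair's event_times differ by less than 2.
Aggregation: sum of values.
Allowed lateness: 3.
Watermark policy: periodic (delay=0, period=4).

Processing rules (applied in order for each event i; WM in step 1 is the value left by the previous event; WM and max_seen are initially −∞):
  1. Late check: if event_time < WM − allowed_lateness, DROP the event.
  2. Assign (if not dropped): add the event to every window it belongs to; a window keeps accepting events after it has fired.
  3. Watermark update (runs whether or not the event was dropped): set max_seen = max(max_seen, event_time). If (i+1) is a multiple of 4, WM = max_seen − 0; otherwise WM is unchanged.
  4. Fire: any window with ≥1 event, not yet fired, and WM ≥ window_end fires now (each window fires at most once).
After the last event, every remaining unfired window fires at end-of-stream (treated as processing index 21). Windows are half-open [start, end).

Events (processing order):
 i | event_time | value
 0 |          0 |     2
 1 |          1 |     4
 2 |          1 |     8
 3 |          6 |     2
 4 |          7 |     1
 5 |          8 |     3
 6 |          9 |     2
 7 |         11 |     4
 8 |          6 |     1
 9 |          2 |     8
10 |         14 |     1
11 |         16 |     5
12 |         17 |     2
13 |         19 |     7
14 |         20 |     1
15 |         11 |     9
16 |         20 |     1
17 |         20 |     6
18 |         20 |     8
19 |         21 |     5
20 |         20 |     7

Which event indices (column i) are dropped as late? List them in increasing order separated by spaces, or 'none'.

8 9 15

i=0 t=0 v=2: → [0,2); WM=−∞
i=1 t=1 v=4: → [0,3); WM=−∞
i=2 t=1 v=8: → [0,3); WM=−∞
i=3 t=6 v=2: → [6,8); WM=6
i=4 t=7 v=1: → [6,9); WM=6
i=5 t=8 v=3: → [6,10); WM=6
i=6 t=9 v=2: → [6,11); WM=6
i=7 t=11 v=4: → [11,13); WM=11
i=8 t=6 v=1: DROP (t<11-3); WM=11
i=9 t=2 v=8: DROP (t<11-3); WM=11
i=10 t=14 v=1: → [14,16); WM=11
i=11 t=16 v=5: → [16,18); WM=16
i=12 t=17 v=2: → [16,19); WM=16
i=13 t=19 v=7: → [19,21); WM=16
i=14 t=20 v=1: → [19,22); WM=16
i=15 t=11 v=9: DROP (t<16-3); WM=20
i=16 t=20 v=1: → [19,22); WM=20
i=17 t=20 v=6: → [19,22); WM=20
i=18 t=20 v=8: → [19,22); WM=20
i=19 t=21 v=5: → [19,23); WM=21
i=20 t=20 v=7: → [19,23); WM=21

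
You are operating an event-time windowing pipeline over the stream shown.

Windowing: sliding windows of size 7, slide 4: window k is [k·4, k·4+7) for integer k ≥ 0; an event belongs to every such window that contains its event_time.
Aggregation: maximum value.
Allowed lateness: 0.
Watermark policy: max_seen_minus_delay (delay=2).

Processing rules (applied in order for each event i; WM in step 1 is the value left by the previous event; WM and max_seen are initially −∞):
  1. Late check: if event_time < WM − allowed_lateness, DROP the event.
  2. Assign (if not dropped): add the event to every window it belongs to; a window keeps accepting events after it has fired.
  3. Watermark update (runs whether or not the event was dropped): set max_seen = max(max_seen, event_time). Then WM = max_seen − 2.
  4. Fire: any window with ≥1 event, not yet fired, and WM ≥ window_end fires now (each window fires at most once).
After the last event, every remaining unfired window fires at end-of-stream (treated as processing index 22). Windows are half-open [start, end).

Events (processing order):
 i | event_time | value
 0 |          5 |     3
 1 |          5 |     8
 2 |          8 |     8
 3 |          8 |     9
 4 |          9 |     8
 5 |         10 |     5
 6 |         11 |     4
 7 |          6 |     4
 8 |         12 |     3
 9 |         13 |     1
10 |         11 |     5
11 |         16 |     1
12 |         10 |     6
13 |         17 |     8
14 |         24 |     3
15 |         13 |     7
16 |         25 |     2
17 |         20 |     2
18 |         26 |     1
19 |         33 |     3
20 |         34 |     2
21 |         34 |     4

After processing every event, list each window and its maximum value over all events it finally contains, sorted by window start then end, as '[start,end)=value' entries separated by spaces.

[0,7)=8 [4,11)=9 [8,15)=9 [12,19)=8 [16,23)=8 [20,27)=3 [24,31)=3 [28,35)=4 [32,39)=4

i=0 t=5 v=3: → [4,11),[0,7); WM=3
i=1 t=5 v=8: → [4,11),[0,7); WM=3
i=2 t=8 v=8: → [8,15),[4,11); WM=6
i=3 t=8 v=9: → [8,15),[4,11); WM=6
i=4 t=9 v=8: → [8,15),[4,11); WM=7; [0,7) fires=8
i=5 t=10 v=5: → [8,15),[4,11); WM=8
i=6 t=11 v=4: → [8,15); WM=9
i=7 t=6 v=4: DROP (t<9-0); WM=9
i=8 t=12 v=3: → [12,19),[8,15); WM=10
i=9 t=13 v=1: → [12,19),[8,15); WM=11; [4,11) fires=9
i=10 t=11 v=5: → [8,15); WM=11
i=11 t=16 v=1: → [16,23),[12,19); WM=14
i=12 t=10 v=6: DROP (t<14-0); WM=14
i=13 t=17 v=8: → [16,23),[12,19); WM=15; [8,15) fires=9
i=14 t=24 v=3: → [24,31),[20,27); WM=22; [12,19) fires=8
i=15 t=13 v=7: DROP (t<22-0); WM=22
i=16 t=25 v=2: → [24,31),[20,27); WM=23; [16,23) fires=8
i=17 t=20 v=2: DROP (t<23-0); WM=23
i=18 t=26 v=1: → [24,31),[20,27); WM=24
i=19 t=33 v=3: → [32,39),[28,35); WM=31; [20,27) fires=3 [24,31) fires=3
i=20 t=34 v=2: → [32,39),[28,35); WM=32
i=21 t=34 v=4: → [32,39),[28,35); WM=32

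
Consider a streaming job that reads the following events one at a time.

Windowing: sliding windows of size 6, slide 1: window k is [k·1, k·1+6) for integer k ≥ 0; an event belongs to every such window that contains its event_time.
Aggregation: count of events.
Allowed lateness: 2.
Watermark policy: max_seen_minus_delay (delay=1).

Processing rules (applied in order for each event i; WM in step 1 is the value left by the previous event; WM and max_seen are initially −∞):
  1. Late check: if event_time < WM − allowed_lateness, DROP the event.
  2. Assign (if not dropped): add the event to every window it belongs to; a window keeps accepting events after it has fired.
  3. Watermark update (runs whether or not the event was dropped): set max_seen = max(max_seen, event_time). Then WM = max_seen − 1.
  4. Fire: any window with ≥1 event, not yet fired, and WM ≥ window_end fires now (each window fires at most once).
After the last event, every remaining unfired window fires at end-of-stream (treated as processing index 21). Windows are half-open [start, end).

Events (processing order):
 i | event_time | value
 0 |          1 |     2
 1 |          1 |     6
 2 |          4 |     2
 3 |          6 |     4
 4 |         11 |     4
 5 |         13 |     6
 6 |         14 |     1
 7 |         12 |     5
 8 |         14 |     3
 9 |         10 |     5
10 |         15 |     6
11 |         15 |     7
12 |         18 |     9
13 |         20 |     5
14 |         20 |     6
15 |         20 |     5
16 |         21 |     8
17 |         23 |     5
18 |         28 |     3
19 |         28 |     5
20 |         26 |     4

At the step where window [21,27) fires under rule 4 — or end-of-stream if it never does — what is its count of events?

i=0 t=1 v=2: → [1,7),[0,6); WM=0
i=1 t=1 v=6: → [1,7),[0,6); WM=0
i=2 t=4 v=2: → [4,10),[3,9),[2,8),[1,7),[0,6); WM=3
i=3 t=6 v=4: → [6,12),[5,11),[4,10),[3,9),[2,8),[1,7); WM=5
i=4 t=11 v=4: → [11,17),[10,16),[9,15),[8,14),[7,13),[6,12); WM=10; [0,6) fires=3 [1,7) fires=4 [2,8) fires=2 [3,9) fires=2 [4,10) fires=2
i=5 t=13 v=6: → [13,19),[12,18),[11,17),[10,16),[9,15),[8,14); WM=12; [5,11) fires=1 [6,12) fires=2
i=6 t=14 v=1: → [14,20),[13,19),[12,18),[11,17),[10,16),[9,15); WM=13; [7,13) fires=1
i=7 t=12 v=5: → [12,18),[11,17),[10,16),[9,15),[8,14),[7,13); WM=13
i=8 t=14 v=3: → [14,20),[13,19),[12,18),[11,17),[10,16),[9,15); WM=13
i=9 t=10 v=5: DROP (t<13-2); WM=13
i=10 t=15 v=6: → [15,21),[14,20),[13,19),[12,18),[11,17),[10,16); WM=14; [8,14) fires=3
i=11 t=15 v=7: → [15,21),[14,20),[13,19),[12,18),[11,17),[10,16); WM=14
i=12 t=18 v=9: → [18,24),[17,23),[16,22),[15,21),[14,20),[13,19); WM=17; [9,15) fires=5 [10,16) fires=7 [11,17) fires=7
i=13 t=20 v=5: → [20,26),[19,25),[18,24),[17,23),[16,22),[15,21); WM=19; [12,18) fires=6 [13,19) fires=6
i=14 t=20 v=6: → [20,26),[19,25),[18,24),[17,23),[16,22),[15,21); WM=19
i=15 t=20 v=5: → [20,26),[19,25),[18,24),[17,23),[16,22),[15,21); WM=19
i=16 t=21 v=8: → [21,27),[20,26),[19,25),[18,24),[17,23),[16,22); WM=20; [14,20) fires=5
i=17 t=23 v=5: → [23,29),[22,28),[21,27),[20,26),[19,25),[18,24); WM=22; [15,21) fires=6 [16,22) fires=5
i=18 t=28 v=3: → [28,34),[27,33),[26,32),[25,31),[24,30),[23,29); WM=27; [17,23) fires=5 [18,24) fires=6 [19,25) fires=5 [20,26) fires=5 [21,27) fires=2
i=19 t=28 v=5: → [28,34),[27,33),[26,32),[25,31),[24,30),[23,29); WM=27
i=20 t=26 v=4: → [26,32),[25,31),[24,30),[23,29),[22,28),[21,27); WM=27

2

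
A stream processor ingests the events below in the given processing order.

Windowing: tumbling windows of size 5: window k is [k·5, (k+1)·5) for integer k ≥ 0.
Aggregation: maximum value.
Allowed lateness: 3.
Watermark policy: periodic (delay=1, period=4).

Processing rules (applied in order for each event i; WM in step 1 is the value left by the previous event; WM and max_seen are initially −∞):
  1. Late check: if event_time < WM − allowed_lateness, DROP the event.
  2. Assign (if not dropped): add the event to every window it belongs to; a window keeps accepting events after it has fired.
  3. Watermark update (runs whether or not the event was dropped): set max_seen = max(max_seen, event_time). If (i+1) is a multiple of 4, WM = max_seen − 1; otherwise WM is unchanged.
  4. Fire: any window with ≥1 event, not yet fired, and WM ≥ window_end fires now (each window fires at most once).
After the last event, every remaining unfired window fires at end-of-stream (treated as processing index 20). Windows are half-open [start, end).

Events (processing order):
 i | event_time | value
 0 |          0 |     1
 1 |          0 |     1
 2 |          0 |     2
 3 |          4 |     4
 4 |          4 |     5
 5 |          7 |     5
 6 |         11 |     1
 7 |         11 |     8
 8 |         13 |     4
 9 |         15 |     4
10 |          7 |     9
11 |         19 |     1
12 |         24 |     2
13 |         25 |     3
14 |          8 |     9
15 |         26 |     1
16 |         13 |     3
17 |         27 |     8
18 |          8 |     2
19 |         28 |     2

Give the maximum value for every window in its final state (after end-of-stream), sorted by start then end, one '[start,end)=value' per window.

i=0 t=0 v=1: → [0,5); WM=−∞
i=1 t=0 v=1: → [0,5); WM=−∞
i=2 t=0 v=2: → [0,5); WM=−∞
i=3 t=4 v=4: → [0,5); WM=3
i=4 t=4 v=5: → [0,5); WM=3
i=5 t=7 v=5: → [5,10); WM=3
i=6 t=11 v=1: → [10,15); WM=3
i=7 t=11 v=8: → [10,15); WM=10; [0,5) fires=5 [5,10) fires=5
i=8 t=13 v=4: → [10,15); WM=10
i=9 t=15 v=4: → [15,20); WM=10
i=10 t=7 v=9: → [5,10); WM=10
i=11 t=19 v=1: → [15,20); WM=18; [10,15) fires=8
i=12 t=24 v=2: → [20,25); WM=18
i=13 t=25 v=3: → [25,30); WM=18
i=14 t=8 v=9: DROP (t<18-3); WM=18
i=15 t=26 v=1: → [25,30); WM=25; [15,20) fires=4 [20,25) fires=2
i=16 t=13 v=3: DROP (t<25-3); WM=25
i=17 t=27 v=8: → [25,30); WM=25
i=18 t=8 v=2: DROP (t<25-3); WM=25
i=19 t=28 v=2: → [25,30); WM=27

[0,5)=5 [5,10)=9 [10,15)=8 [15,20)=4 [20,25)=2 [25,30)=8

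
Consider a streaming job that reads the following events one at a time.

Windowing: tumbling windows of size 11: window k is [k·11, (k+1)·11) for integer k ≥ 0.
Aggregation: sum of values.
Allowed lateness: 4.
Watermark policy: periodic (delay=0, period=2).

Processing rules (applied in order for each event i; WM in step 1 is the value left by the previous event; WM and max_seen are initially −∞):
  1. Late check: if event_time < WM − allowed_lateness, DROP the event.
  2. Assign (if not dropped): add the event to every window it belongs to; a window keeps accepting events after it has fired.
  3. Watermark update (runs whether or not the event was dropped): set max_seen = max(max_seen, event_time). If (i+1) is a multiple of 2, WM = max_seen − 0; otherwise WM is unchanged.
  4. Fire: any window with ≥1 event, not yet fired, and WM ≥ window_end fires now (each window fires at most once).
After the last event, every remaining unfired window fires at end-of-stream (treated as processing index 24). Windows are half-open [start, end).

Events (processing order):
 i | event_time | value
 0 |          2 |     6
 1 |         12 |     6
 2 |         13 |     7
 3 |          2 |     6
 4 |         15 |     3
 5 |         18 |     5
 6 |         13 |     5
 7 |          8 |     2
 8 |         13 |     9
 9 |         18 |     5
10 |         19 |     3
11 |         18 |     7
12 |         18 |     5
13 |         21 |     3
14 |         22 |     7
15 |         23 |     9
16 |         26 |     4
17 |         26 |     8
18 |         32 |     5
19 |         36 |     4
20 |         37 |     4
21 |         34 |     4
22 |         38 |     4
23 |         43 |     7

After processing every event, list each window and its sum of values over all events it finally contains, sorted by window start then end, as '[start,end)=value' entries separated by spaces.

i=0 t=2 v=6: → [0,11); WM=−∞
i=1 t=12 v=6: → [11,22); WM=12; [0,11) fires=6
i=2 t=13 v=7: → [11,22); WM=12
i=3 t=2 v=6: DROP (t<12-4); WM=13
i=4 t=15 v=3: → [11,22); WM=13
i=5 t=18 v=5: → [11,22); WM=18
i=6 t=13 v=5: DROP (t<18-4); WM=18
i=7 t=8 v=2: DROP (t<18-4); WM=18
i=8 t=13 v=9: DROP (t<18-4); WM=18
i=9 t=18 v=5: → [11,22); WM=18
i=10 t=19 v=3: → [11,22); WM=18
i=11 t=18 v=7: → [11,22); WM=19
i=12 t=18 v=5: → [11,22); WM=19
i=13 t=21 v=3: → [11,22); WM=21
i=14 t=22 v=7: → [22,33); WM=21
i=15 t=23 v=9: → [22,33); WM=23; [11,22) fires=44
i=16 t=26 v=4: → [22,33); WM=23
i=17 t=26 v=8: → [22,33); WM=26
i=18 t=32 v=5: → [22,33); WM=26
i=19 t=36 v=4: → [33,44); WM=36; [22,33) fires=33
i=20 t=37 v=4: → [33,44); WM=36
i=21 t=34 v=4: → [33,44); WM=37
i=22 t=38 v=4: → [33,44); WM=37
i=23 t=43 v=7: → [33,44); WM=43

[0,11)=6 [11,22)=44 [22,33)=33 [33,44)=23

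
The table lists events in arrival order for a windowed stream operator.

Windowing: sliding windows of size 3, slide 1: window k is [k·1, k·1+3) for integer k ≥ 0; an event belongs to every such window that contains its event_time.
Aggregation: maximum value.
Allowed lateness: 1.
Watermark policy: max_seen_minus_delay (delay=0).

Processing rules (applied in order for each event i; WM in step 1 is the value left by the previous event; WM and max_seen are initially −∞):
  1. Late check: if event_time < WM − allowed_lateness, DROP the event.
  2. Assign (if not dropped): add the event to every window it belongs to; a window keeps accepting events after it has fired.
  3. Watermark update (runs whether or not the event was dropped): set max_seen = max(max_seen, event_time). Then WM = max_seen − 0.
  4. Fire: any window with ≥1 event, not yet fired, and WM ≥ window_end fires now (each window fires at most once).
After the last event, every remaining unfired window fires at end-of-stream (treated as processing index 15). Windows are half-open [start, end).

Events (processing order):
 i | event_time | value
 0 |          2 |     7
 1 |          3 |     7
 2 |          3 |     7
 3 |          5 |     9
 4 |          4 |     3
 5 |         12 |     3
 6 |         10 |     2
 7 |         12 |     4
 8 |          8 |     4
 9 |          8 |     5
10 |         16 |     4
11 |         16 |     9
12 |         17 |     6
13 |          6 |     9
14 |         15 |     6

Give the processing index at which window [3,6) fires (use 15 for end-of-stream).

i=0 t=2 v=7: → [2,5),[1,4),[0,3); WM=2
i=1 t=3 v=7: → [3,6),[2,5),[1,4); WM=3; [0,3) fires=7
i=2 t=3 v=7: → [3,6),[2,5),[1,4); WM=3
i=3 t=5 v=9: → [5,8),[4,7),[3,6); WM=5; [1,4) fires=7 [2,5) fires=7
i=4 t=4 v=3: → [4,7),[3,6),[2,5); WM=5
i=5 t=12 v=3: → [12,15),[11,14),[10,13); WM=12; [3,6) fires=9 [4,7) fires=9 [5,8) fires=9
i=6 t=10 v=2: DROP (t<12-1); WM=12
i=7 t=12 v=4: → [12,15),[11,14),[10,13); WM=12
i=8 t=8 v=4: DROP (t<12-1); WM=12
i=9 t=8 v=5: DROP (t<12-1); WM=12
i=10 t=16 v=4: → [16,19),[15,18),[14,17); WM=16; [10,13) fires=4 [11,14) fires=4 [12,15) fires=4
i=11 t=16 v=9: → [16,19),[15,18),[14,17); WM=16
i=12 t=17 v=6: → [17,20),[16,19),[15,18); WM=17; [14,17) fires=9
i=13 t=6 v=9: DROP (t<17-1); WM=17
i=14 t=15 v=6: DROP (t<17-1); WM=17

5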